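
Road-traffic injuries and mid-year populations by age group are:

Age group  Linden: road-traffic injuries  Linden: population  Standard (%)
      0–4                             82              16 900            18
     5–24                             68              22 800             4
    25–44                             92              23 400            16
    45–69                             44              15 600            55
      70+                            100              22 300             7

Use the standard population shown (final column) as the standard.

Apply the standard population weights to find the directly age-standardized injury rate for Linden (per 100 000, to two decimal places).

Age-specific rates per 100 000 for Linden: 485.21, 298.25, 393.16, 282.05, 448.43.
Standard weights: 0.18, 0.04, 0.16, 0.55, 0.07.
Standardized rate: 0.1800×485.21 + 0.0400×298.25 + 0.1600×393.16 + 0.5500×282.05 + 0.0700×448.43 = 348.6914 per 100 000.

348.69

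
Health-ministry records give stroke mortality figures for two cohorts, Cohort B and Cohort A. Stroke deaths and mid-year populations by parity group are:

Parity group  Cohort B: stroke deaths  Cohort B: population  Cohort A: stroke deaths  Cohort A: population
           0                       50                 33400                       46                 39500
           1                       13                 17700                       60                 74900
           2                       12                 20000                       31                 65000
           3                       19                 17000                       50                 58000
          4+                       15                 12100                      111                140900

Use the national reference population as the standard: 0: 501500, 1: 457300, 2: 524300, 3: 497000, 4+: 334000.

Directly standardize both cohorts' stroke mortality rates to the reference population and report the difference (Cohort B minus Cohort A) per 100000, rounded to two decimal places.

Parity-specific rates per 100000 for Cohort B: 149.70, 73.45, 60.00, 111.76, 123.97.
For Cohort A: 116.46, 80.11, 47.69, 86.21, 78.78.
Standard total = 2314100; weights = 0.2167, 0.1976, 0.2266, 0.2148, 0.1443.
Cohort B: 0.2167×149.70 + 0.1976×73.45 + 0.2266×60.00 + 0.2148×111.76 + 0.1443×123.97 = 102.4467 per 100000.
Cohort A: 0.2167×116.46 + 0.1976×80.11 + 0.2266×47.69 + 0.2148×86.21 + 0.1443×78.78 = 81.7586 per 100000.
Difference = 102.4467 − 81.7586 = 20.6881.

20.69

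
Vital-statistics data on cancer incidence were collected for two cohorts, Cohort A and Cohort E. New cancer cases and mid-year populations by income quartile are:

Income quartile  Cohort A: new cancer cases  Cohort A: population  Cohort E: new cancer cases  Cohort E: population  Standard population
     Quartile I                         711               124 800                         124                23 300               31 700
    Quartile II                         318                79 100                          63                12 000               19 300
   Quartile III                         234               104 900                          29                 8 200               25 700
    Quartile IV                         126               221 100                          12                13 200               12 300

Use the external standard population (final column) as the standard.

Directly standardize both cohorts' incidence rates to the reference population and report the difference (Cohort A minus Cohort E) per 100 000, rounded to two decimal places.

Income-specific rates per 100 000 for Cohort A: 569.71, 402.02, 223.07, 56.99.
For Cohort E: 532.19, 525.00, 353.66, 90.91.
Standard total = 89 000; weights = 0.3562, 0.2169, 0.2888, 0.1382.
Cohort A: 0.3562×569.71 + 0.2169×402.02 + 0.2888×223.07 + 0.1382×56.99 = 362.3903 per 100 000.
Cohort E: 0.3562×532.19 + 0.2169×525.00 + 0.2888×353.66 + 0.1382×90.91 = 418.0909 per 100 000.
Difference = 362.3903 − 418.0909 = -55.7007.

-55.70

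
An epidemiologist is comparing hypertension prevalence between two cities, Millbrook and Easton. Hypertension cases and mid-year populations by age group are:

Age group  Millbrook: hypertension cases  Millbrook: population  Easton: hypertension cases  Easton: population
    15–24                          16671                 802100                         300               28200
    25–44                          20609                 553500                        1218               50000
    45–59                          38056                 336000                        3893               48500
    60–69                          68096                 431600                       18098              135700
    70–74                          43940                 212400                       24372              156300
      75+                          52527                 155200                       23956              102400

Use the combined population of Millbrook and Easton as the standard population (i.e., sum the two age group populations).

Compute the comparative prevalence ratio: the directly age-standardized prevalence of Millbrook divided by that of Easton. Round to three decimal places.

1.357

Age-specific rates per 1000 for Millbrook: 20.784, 37.234, 113.262, 157.776, 206.874, 338.447.
For Easton: 10.638, 24.360, 80.268, 133.368, 155.931, 233.945.
Combined standard total = 3011900; weights = 0.2757, 0.2004, 0.1277, 0.1884, 0.1224, 0.0855.
Millbrook: 0.2757×20.784 + 0.2004×37.234 + 0.1277×113.262 + 0.1884×157.776 + 0.1224×206.874 + 0.0855×338.447 = 111.6377 per 1000.
Easton: 0.2757×10.638 + 0.2004×24.360 + 0.1277×80.268 + 0.1884×133.368 + 0.1224×155.931 + 0.0855×233.945 = 82.2779 per 1000.
Ratio = 111.6377 ÷ 82.2779 = 1.35684.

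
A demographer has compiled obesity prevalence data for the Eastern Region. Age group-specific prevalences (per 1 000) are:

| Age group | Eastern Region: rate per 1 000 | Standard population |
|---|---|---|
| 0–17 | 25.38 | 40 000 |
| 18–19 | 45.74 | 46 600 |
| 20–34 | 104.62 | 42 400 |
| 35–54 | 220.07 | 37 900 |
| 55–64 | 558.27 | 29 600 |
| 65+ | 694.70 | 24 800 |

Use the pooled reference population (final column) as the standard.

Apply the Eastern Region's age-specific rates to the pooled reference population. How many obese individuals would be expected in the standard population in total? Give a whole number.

49677

Expected obese individuals = Σ (standard pop × age-specific rate ÷ 1 000)
= 40 000×25.38/1 000 + 46 600×45.74/1 000 + 42 400×104.62/1 000 + 37 900×220.07/1 000 + 29 600×558.27/1 000 + 24 800×694.70/1 000
= 1015.20 + 2131.48 + 4435.89 + 8340.65 + 16524.79 + 17228.56 = 49676.58.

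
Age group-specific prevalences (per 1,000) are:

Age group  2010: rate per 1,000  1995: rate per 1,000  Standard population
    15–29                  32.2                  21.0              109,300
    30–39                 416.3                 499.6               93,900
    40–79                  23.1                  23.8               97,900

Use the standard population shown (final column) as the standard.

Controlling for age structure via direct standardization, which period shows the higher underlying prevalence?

1995

Standard total = 301,100; weights = 0.3630, 0.3119, 0.3251.
2010: 0.3630×32.2 + 0.3119×416.3 + 0.3251×23.1 = 149.0253 per 1,000.
1995: 0.3630×21.0 + 0.3119×499.6 + 0.3251×23.8 = 171.1649 per 1,000.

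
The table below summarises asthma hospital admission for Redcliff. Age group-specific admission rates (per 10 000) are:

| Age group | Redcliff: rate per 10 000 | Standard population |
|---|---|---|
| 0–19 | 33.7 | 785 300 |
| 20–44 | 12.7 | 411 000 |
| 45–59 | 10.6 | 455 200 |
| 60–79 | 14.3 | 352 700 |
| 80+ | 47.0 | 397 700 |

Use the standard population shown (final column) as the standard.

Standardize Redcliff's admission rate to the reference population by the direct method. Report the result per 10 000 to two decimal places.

Standard total = 2 401 900; weights = 0.3269, 0.1711, 0.1895, 0.1468, 0.1656.
Standardized rate: 0.3269×33.7 + 0.1711×12.7 + 0.1895×10.6 + 0.1468×14.3 + 0.1656×47.0 = 25.0822 per 10 000.

25.08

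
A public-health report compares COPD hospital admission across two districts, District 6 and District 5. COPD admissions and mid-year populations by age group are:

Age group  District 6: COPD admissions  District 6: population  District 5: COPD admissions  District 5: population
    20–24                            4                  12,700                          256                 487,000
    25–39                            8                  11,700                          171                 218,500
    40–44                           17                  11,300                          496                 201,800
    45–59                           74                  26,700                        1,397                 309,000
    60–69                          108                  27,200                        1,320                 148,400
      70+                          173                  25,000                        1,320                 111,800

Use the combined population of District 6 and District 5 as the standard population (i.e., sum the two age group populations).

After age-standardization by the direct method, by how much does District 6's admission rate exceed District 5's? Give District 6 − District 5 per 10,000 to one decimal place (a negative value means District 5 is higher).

Age-specific rates per 10,000 for District 6: 3.15, 6.84, 15.04, 27.72, 39.71, 69.20.
For District 5: 5.26, 7.83, 24.58, 45.21, 88.95, 118.07.
Combined standard total = 1,591,100; weights = 0.3141, 0.1447, 0.1339, 0.2110, 0.1104, 0.0860.
District 6: 0.3141×3.15 + 0.1447×6.84 + 0.1339×15.04 + 0.2110×27.72 + 0.1104×39.71 + 0.0860×69.20 = 20.1727 per 10,000.
District 5: 0.3141×5.26 + 0.1447×7.83 + 0.1339×24.58 + 0.2110×45.21 + 0.1104×88.95 + 0.0860×118.07 = 35.5819 per 10,000.
Difference = 20.1727 − 35.5819 = -15.4092.

-15.4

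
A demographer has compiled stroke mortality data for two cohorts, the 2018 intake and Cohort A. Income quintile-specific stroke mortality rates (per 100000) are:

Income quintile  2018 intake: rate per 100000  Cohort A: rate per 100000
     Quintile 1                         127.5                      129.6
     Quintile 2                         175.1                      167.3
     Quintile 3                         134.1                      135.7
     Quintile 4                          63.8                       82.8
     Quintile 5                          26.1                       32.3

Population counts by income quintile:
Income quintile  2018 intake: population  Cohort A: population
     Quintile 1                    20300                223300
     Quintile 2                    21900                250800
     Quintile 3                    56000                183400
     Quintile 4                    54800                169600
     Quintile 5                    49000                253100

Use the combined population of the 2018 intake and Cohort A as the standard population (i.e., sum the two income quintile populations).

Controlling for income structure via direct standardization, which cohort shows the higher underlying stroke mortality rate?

Cohort A

Combined standard total = 1282200; weights = 0.1900, 0.2127, 0.1867, 0.1750, 0.2356.
The 2018 intake: 0.1900×127.5 + 0.2127×175.1 + 0.1867×134.1 + 0.1750×63.8 + 0.2356×26.1 = 103.8168 per 100000.
Cohort A: 0.1900×129.6 + 0.2127×167.3 + 0.1867×135.7 + 0.1750×82.8 + 0.2356×32.3 = 107.6416 per 100000.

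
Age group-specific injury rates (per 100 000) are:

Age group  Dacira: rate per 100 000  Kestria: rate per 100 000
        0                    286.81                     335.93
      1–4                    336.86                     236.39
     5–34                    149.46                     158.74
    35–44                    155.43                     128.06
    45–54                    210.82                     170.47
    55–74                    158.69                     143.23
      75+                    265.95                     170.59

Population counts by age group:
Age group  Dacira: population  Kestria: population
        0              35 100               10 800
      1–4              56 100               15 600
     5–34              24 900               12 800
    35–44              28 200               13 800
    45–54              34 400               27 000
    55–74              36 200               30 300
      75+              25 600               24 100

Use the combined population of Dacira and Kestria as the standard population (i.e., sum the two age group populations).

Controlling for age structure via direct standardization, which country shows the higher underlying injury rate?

Combined standard total = 374 900; weights = 0.1224, 0.1913, 0.1006, 0.1120, 0.1638, 0.1774, 0.1326.
Dacira: 0.1224×286.81 + 0.1913×336.86 + 0.1006×149.46 + 0.1120×155.43 + 0.1638×210.82 + 0.1774×158.69 + 0.1326×265.95 = 229.9149 per 100 000.
Kestria: 0.1224×335.93 + 0.1913×236.39 + 0.1006×158.74 + 0.1120×128.06 + 0.1638×170.47 + 0.1774×143.23 + 0.1326×170.59 = 192.5883 per 100 000.

Dacira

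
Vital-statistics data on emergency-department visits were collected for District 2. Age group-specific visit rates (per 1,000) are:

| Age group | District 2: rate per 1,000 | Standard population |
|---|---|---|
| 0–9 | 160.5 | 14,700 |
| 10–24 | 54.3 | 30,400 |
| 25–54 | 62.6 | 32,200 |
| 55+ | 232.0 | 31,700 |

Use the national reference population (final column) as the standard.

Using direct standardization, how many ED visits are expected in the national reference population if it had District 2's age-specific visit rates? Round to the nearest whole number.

Expected ED visits = Σ (standard pop × age-specific rate ÷ 1,000)
= 14,700×160.5/1,000 + 30,400×54.3/1,000 + 32,200×62.6/1,000 + 31,700×232.0/1,000
= 2359.35 + 1650.72 + 2015.72 + 7354.40 = 13380.19.

13380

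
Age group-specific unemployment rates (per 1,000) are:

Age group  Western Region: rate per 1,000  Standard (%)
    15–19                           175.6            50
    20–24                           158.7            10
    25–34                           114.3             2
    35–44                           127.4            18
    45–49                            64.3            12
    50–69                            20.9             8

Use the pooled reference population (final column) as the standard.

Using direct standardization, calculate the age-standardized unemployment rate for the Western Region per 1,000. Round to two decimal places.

138.28

Standard weights: 0.50, 0.10, 0.02, 0.18, 0.12, 0.08.
Standardized rate: 0.5000×175.6 + 0.1000×158.7 + 0.0200×114.3 + 0.1800×127.4 + 0.1200×64.3 + 0.0800×20.9 = 138.2760 per 1,000.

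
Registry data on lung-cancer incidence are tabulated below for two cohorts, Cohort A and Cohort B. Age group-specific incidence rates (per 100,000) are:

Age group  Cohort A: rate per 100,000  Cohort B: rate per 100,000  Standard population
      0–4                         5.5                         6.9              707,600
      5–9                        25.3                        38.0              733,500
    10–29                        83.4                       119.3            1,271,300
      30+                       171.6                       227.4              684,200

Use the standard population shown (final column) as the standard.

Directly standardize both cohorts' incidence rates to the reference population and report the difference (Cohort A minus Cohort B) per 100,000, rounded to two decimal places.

-27.71

Standard total = 3,396,600; weights = 0.2083, 0.2160, 0.3743, 0.2014.
Cohort A: 0.2083×5.5 + 0.2160×25.3 + 0.3743×83.4 + 0.2014×171.6 = 72.3914 per 100,000.
Cohort B: 0.2083×6.9 + 0.2160×38.0 + 0.3743×119.3 + 0.2014×227.4 = 100.1026 per 100,000.
Difference = 72.3914 − 100.1026 = -27.7113.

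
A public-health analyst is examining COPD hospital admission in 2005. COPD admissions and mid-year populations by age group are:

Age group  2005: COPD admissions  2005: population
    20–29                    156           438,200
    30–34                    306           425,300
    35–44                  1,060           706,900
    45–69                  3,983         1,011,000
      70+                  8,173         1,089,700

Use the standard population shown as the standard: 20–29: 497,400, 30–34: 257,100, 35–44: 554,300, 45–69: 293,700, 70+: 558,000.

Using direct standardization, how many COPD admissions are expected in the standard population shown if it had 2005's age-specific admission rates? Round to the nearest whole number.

6535

Age-specific rates per 10,000 for 2005: 3.56, 7.19, 15.00, 39.40, 75.00.
Expected COPD admissions = Σ (standard pop × age-specific rate ÷ 10,000)
= 497,400×3.56/10,000 + 257,100×7.19/10,000 + 554,300×15.00/10,000 + 293,700×39.40/10,000 + 558,000×75.00/10,000
= 177.08 + 184.98 + 831.18 + 1157.08 + 4185.13 = 6535.44.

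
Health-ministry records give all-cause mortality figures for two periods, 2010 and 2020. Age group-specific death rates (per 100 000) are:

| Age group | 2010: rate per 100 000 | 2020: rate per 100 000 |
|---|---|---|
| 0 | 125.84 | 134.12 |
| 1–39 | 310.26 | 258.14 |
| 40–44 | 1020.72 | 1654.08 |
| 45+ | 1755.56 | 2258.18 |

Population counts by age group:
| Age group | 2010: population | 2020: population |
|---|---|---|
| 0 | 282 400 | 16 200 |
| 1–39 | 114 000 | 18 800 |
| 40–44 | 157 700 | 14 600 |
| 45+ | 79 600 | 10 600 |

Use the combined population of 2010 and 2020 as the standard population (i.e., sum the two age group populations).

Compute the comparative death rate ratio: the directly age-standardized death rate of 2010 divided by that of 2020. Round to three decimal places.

Combined standard total = 693 900; weights = 0.4303, 0.1914, 0.2483, 0.1300.
2010: 0.4303×125.84 + 0.1914×310.26 + 0.2483×1020.72 + 0.1300×1755.56 = 595.1865 per 100 000.
2020: 0.4303×134.12 + 0.1914×258.14 + 0.2483×1654.08 + 0.1300×2258.18 = 811.3778 per 100 000.
Ratio = 595.1865 ÷ 811.3778 = 0.73355.

0.734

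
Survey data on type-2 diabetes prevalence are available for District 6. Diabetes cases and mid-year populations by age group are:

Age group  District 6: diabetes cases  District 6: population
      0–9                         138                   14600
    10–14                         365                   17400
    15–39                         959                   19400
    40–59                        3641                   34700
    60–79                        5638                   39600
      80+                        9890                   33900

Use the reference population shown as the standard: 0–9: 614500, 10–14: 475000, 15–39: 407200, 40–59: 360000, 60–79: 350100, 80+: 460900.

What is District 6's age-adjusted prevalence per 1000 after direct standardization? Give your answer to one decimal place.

96.7

Age-specific rates per 1000 for District 6: 9.452, 20.977, 49.433, 104.928, 142.374, 291.740.
Standard total = 2667700; weights = 0.2303, 0.1781, 0.1526, 0.1349, 0.1312, 0.1728.
Standardized rate: 0.2303×9.452 + 0.1781×20.977 + 0.1526×49.433 + 0.1349×104.928 + 0.1312×142.374 + 0.1728×291.740 = 96.7064 per 1000.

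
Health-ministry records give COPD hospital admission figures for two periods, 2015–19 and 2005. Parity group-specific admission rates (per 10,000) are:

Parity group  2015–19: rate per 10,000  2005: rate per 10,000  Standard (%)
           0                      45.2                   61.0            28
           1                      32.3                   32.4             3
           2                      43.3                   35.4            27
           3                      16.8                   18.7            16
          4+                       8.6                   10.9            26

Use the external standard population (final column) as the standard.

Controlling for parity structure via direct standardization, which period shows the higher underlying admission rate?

2005

Standard weights: 0.28, 0.03, 0.27, 0.16, 0.26.
2015–19: 0.2800×45.2 + 0.0300×32.3 + 0.2700×43.3 + 0.1600×16.8 + 0.2600×8.6 = 30.2400 per 10,000.
2005: 0.2800×61.0 + 0.0300×32.4 + 0.2700×35.4 + 0.1600×18.7 + 0.2600×10.9 = 33.4360 per 10,000.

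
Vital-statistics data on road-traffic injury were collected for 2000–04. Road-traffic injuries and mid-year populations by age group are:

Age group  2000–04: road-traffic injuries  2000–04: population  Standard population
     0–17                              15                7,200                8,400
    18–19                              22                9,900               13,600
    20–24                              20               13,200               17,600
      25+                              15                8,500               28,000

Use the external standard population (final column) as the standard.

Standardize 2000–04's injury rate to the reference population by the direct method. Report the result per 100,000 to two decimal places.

183.14

Age-specific rates per 100,000 for 2000–04: 208.33, 222.22, 151.52, 176.47.
Standard total = 67,600; weights = 0.1243, 0.2012, 0.2604, 0.4142.
Standardized rate: 0.1243×208.33 + 0.2012×222.22 + 0.2604×151.52 + 0.4142×176.47 = 183.1371 per 100,000.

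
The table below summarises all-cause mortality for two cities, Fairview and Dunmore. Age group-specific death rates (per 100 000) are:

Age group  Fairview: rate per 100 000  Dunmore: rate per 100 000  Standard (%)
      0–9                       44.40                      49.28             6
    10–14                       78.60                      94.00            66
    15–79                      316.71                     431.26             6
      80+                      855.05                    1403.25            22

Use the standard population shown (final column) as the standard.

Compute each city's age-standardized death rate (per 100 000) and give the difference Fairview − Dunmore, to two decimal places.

-137.93

Standard weights: 0.06, 0.66, 0.06, 0.22.
Fairview: 0.0600×44.40 + 0.6600×78.60 + 0.0600×316.71 + 0.2200×855.05 = 261.6536 per 100 000.
Dunmore: 0.0600×49.28 + 0.6600×94.00 + 0.0600×431.26 + 0.2200×1403.25 = 399.5874 per 100 000.
Difference = 261.6536 − 399.5874 = -137.9338.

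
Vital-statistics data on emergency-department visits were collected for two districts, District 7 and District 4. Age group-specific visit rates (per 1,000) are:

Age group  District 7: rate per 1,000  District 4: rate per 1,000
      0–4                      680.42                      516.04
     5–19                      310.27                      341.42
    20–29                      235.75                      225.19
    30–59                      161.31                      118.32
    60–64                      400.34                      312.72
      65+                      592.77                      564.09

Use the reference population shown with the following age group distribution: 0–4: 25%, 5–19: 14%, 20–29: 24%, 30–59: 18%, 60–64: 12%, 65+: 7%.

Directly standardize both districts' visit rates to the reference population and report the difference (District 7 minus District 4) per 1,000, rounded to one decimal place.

Standard weights: 0.25, 0.14, 0.24, 0.18, 0.12, 0.07.
District 7: 0.2500×680.42 + 0.1400×310.27 + 0.2400×235.75 + 0.1800×161.31 + 0.1200×400.34 + 0.0700×592.77 = 388.6933 per 1,000.
District 4: 0.2500×516.04 + 0.1400×341.42 + 0.2400×225.19 + 0.1800×118.32 + 0.1200×312.72 + 0.0700×564.09 = 329.1647 per 1,000.
Difference = 388.6933 − 329.1647 = 59.5286.

59.5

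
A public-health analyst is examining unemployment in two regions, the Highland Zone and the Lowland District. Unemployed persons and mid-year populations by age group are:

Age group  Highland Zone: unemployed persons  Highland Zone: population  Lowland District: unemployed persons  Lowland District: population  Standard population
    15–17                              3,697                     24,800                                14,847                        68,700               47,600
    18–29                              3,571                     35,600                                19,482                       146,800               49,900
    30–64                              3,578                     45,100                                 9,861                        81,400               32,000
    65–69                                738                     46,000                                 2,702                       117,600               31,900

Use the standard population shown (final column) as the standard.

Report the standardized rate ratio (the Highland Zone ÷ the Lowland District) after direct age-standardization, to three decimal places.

0.704

Age-specific rates per 1,000 for the Highland Zone: 149.073, 100.309, 79.335, 16.043.
For the Lowland District: 216.114, 132.711, 121.143, 22.976.
Standard total = 161,400; weights = 0.2949, 0.3092, 0.1983, 0.1976.
The Highland Zone: 0.2949×149.073 + 0.3092×100.309 + 0.1983×79.335 + 0.1976×16.043 = 93.8772 per 1,000.
The Lowland District: 0.2949×216.114 + 0.3092×132.711 + 0.1983×121.143 + 0.1976×22.976 = 133.3259 per 1,000.
Ratio = 93.8772 ÷ 133.3259 = 0.70412.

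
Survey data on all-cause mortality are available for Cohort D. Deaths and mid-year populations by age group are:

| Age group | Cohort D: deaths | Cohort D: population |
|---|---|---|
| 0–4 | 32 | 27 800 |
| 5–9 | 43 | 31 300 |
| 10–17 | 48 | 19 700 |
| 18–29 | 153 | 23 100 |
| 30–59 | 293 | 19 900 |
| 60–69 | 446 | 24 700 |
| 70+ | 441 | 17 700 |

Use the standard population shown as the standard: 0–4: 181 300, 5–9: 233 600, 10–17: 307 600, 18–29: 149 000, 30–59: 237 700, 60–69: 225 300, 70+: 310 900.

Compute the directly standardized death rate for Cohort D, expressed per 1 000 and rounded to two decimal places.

Age-specific rates per 1 000 for Cohort D: 1.151, 1.374, 2.437, 6.623, 14.724, 18.057, 24.915.
Standard total = 1 645 400; weights = 0.1102, 0.1420, 0.1869, 0.0906, 0.1445, 0.1369, 0.1890.
Standardized rate: 0.1102×1.151 + 0.1420×1.374 + 0.1869×2.437 + 0.0906×6.623 + 0.1445×14.724 + 0.1369×18.057 + 0.1890×24.915 = 10.6844 per 1 000.

10.68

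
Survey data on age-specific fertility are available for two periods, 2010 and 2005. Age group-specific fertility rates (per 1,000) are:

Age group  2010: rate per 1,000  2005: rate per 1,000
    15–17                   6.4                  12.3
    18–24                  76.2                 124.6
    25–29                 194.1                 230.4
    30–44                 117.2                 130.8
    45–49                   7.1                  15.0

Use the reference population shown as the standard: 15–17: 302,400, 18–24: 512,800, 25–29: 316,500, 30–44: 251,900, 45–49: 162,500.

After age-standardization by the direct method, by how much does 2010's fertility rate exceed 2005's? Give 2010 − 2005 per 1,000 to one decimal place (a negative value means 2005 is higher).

Standard total = 1,546,100; weights = 0.1956, 0.3317, 0.2047, 0.1629, 0.1051.
2010: 0.1956×6.4 + 0.3317×76.2 + 0.2047×194.1 + 0.1629×117.2 + 0.1051×7.1 = 86.1004 per 1,000.
2005: 0.1956×12.3 + 0.3317×124.6 + 0.2047×230.4 + 0.1629×130.8 + 0.1051×15.0 = 113.7844 per 1,000.
Difference = 86.1004 − 113.7844 = -27.6840.

-27.7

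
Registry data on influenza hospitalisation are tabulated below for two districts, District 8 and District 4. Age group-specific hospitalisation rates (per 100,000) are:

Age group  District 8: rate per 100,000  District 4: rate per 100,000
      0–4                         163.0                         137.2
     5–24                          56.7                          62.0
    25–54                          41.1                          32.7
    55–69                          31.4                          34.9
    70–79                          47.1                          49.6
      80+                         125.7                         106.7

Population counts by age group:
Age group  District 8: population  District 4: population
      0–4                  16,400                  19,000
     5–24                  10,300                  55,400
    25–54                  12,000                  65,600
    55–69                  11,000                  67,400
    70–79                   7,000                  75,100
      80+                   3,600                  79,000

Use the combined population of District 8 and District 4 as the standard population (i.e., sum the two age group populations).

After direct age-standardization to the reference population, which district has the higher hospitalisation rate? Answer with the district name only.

District 8

Combined standard total = 421,800; weights = 0.0839, 0.1558, 0.1840, 0.1859, 0.1946, 0.1958.
District 8: 0.0839×163.0 + 0.1558×56.7 + 0.1840×41.1 + 0.1859×31.4 + 0.1946×47.1 + 0.1958×125.7 = 69.6924 per 100,000.
District 4: 0.0839×137.2 + 0.1558×62.0 + 0.1840×32.7 + 0.1859×34.9 + 0.1946×49.6 + 0.1958×106.7 = 64.2237 per 100,000.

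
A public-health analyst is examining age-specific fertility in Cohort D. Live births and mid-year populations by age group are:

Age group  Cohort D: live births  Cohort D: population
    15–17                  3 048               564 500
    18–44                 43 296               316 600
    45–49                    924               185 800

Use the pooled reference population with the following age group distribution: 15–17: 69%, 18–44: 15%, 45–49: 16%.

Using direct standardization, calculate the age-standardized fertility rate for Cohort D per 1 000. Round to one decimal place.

Age-specific rates per 1 000 for Cohort D: 5.399, 136.753, 4.973.
Standard weights: 0.69, 0.15, 0.16.
Standardized rate: 0.6900×5.399 + 0.1500×136.753 + 0.1600×4.973 = 25.0343 per 1 000.

25.0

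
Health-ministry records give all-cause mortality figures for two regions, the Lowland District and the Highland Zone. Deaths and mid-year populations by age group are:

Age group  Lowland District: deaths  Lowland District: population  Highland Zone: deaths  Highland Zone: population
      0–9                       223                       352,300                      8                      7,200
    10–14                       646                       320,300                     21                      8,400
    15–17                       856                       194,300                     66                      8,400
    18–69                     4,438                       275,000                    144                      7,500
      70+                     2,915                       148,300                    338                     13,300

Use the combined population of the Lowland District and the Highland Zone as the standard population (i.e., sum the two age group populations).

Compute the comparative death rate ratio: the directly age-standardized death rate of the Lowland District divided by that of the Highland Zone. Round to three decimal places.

Age-specific rates per 100,000 for the Lowland District: 63.30, 201.69, 440.56, 1613.82, 1965.61.
For the Highland Zone: 111.11, 250.00, 785.71, 1920.00, 2541.35.
Combined standard total = 1,335,000; weights = 0.2693, 0.2462, 0.1518, 0.2116, 0.1210.
The Lowland District: 0.2693×63.30 + 0.2462×201.69 + 0.1518×440.56 + 0.2116×1613.82 + 0.1210×1965.61 = 713.0313 per 100,000.
The Highland Zone: 0.2693×111.11 + 0.2462×250.00 + 0.1518×785.71 + 0.2116×1920.00 + 0.1210×2541.35 = 924.6940 per 100,000.
Ratio = 713.0313 ÷ 924.6940 = 0.77110.

0.771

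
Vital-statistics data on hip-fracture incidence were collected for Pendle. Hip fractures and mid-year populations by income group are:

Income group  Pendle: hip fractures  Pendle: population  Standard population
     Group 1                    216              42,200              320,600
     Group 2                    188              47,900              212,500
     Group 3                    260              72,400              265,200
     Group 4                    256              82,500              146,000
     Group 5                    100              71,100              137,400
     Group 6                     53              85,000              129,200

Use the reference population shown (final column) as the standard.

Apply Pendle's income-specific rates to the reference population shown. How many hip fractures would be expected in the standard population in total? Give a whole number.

4154

Income-specific rates per 100,000 for Pendle: 511.85, 392.48, 359.12, 310.30, 140.65, 62.35.
Expected hip fractures = Σ (standard pop × income-specific rate ÷ 100,000)
= 320,600×511.85/100,000 + 212,500×392.48/100,000 + 265,200×359.12/100,000 + 146,000×310.30/100,000 + 137,400×140.65/100,000 + 129,200×62.35/100,000
= 1640.99 + 834.03 + 952.38 + 453.04 + 193.25 + 80.56 = 4154.24.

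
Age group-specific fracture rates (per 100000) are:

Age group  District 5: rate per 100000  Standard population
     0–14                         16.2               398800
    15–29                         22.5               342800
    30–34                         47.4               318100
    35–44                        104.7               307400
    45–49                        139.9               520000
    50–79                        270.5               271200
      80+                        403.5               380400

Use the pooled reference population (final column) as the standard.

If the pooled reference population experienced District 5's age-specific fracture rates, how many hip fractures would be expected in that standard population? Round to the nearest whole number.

3610

Expected hip fractures = Σ (standard pop × age-specific rate ÷ 100000)
= 398800×16.2/100000 + 342800×22.5/100000 + 318100×47.4/100000 + 307400×104.7/100000 + 520000×139.9/100000 + 271200×270.5/100000 + 380400×403.5/100000
= 64.61 + 77.13 + 150.78 + 321.85 + 727.48 + 733.60 + 1534.91 = 3610.35.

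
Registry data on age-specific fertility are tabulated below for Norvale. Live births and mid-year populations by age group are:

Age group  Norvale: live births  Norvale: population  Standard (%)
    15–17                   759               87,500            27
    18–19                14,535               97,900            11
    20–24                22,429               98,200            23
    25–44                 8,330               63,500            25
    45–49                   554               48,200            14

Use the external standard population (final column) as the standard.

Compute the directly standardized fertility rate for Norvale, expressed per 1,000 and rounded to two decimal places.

105.61

Age-specific rates per 1,000 for Norvale: 8.674, 148.468, 228.401, 131.181, 11.494.
Standard weights: 0.27, 0.11, 0.23, 0.25, 0.14.
Standardized rate: 0.2700×8.674 + 0.1100×148.468 + 0.2300×228.401 + 0.2500×131.181 + 0.1400×11.494 = 105.6102 per 1,000.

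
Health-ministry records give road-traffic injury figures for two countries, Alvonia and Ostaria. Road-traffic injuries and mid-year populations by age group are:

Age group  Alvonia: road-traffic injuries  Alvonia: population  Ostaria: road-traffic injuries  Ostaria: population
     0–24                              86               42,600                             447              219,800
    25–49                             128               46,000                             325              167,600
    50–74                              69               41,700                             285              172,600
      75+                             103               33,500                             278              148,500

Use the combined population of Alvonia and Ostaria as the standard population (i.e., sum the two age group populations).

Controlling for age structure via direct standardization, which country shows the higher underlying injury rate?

Alvonia

Age-specific rates per 100,000 for Alvonia: 201.88, 278.26, 165.47, 307.46.
For Ostaria: 203.37, 193.91, 165.12, 187.21.
Combined standard total = 872,300; weights = 0.3008, 0.2449, 0.2457, 0.2086.
Alvonia: 0.3008×201.88 + 0.2449×278.26 + 0.2457×165.47 + 0.2086×307.46 = 233.6664 per 100,000.
Ostaria: 0.3008×203.37 + 0.2449×193.91 + 0.2457×165.12 + 0.2086×187.21 = 188.2843 per 100,000.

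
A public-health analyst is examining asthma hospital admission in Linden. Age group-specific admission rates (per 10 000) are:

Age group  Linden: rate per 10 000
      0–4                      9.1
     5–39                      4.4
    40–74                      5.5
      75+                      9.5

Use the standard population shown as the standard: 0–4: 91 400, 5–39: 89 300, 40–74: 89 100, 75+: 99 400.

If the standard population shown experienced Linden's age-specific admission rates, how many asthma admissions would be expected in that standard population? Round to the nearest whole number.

266

Expected asthma admissions = Σ (standard pop × age-specific rate ÷ 10 000)
= 91 400×9.1/10 000 + 89 300×4.4/10 000 + 89 100×5.5/10 000 + 99 400×9.5/10 000
= 83.17 + 39.29 + 49.01 + 94.43 = 265.90.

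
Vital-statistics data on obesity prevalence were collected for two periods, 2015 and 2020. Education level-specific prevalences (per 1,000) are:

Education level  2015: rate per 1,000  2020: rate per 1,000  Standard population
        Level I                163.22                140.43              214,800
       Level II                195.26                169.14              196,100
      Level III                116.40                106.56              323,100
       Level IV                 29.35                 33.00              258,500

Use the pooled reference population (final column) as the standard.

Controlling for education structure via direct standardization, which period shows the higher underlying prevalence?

Standard total = 992,500; weights = 0.2164, 0.1976, 0.3255, 0.2605.
2015: 0.2164×163.22 + 0.1976×195.26 + 0.3255×116.40 + 0.2605×29.35 = 119.4418 per 1,000.
2020: 0.2164×140.43 + 0.1976×169.14 + 0.3255×106.56 + 0.2605×33.00 = 107.0960 per 1,000.

2015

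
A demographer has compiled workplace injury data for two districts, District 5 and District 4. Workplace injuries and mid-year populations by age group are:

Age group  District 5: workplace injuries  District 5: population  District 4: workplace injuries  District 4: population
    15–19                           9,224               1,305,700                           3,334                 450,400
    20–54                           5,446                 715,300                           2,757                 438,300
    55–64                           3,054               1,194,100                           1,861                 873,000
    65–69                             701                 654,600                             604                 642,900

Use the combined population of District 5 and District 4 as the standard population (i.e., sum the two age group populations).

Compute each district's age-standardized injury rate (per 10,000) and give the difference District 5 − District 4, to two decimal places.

Age-specific rates per 10,000 for District 5: 70.64, 76.14, 25.58, 10.71.
For District 4: 74.02, 62.90, 21.32, 9.39.
Combined standard total = 6,274,300; weights = 0.2799, 0.1839, 0.3295, 0.2068.
District 5: 0.2799×70.64 + 0.1839×76.14 + 0.3295×25.58 + 0.2068×10.71 = 44.4115 per 10,000.
District 4: 0.2799×74.02 + 0.1839×62.90 + 0.3295×21.32 + 0.2068×9.39 = 41.2493 per 10,000.
Difference = 44.4115 − 41.2493 = 3.1621.

3.16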